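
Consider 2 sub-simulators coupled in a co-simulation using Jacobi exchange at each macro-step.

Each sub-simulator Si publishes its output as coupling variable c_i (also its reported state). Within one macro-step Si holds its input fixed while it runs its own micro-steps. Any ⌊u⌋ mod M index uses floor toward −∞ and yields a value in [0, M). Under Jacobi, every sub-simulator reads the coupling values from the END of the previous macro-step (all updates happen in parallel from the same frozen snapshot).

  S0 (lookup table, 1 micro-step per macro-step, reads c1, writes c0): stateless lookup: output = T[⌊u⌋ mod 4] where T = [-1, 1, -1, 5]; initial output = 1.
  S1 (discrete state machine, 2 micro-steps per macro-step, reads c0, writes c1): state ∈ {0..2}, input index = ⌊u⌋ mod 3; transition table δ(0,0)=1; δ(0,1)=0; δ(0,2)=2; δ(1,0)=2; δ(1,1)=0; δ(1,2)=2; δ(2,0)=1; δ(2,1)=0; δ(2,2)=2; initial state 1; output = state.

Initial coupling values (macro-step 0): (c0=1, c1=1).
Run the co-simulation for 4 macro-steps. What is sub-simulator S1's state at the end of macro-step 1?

macro 1: S0 reads c1=1 → after 1×micro: 1; S1 reads c0=1 → after 2×micro: 0 ⇒ (c0=1, c1=0)
macro 2: S0 reads c1=0 → after 1×micro: -1; S1 reads c0=1 → after 2×micro: 0 ⇒ (c0=-1, c1=0)
macro 3: S0 reads c1=0 → after 1×micro: -1; S1 reads c0=-1 → after 2×micro: 2 ⇒ (c0=-1, c1=2)
macro 4: S0 reads c1=2 → after 1×micro: -1; S1 reads c0=-1 → after 2×micro: 2 ⇒ (c0=-1, c1=2)

S1 state at macro-step 1 = 0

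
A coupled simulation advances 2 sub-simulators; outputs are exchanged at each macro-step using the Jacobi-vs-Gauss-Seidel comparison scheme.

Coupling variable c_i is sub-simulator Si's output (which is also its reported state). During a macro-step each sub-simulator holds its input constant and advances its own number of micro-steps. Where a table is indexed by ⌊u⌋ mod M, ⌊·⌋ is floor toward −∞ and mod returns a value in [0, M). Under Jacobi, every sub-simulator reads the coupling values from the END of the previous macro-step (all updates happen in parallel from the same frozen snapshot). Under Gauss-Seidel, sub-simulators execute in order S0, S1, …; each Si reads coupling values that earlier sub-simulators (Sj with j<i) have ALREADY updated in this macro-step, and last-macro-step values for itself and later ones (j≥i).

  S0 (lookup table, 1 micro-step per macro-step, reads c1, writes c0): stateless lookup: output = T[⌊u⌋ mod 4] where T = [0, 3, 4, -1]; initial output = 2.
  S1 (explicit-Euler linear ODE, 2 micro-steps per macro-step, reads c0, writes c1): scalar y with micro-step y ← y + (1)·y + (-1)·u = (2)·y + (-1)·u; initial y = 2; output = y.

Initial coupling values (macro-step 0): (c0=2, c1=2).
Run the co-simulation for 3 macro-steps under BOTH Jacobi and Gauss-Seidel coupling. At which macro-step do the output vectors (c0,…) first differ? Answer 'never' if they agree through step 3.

first divergence at macro-step: 1

[Jacobi] macro 1: S0 reads c1=2 → after 1×micro: 4; S1 reads c0=2 → after 2×micro: 2 ⇒ (c0=4, c1=2)
[Jacobi] macro 2: S0 reads c1=2 → after 1×micro: 4; S1 reads c0=4 → after 2×micro: -4 ⇒ (c0=4, c1=-4)
[Jacobi] macro 3: S0 reads c1=-4 → after 1×micro: 0; S1 reads c0=4 → after 2×micro: -28 ⇒ (c0=0, c1=-28)
[Gauss-Seidel] macro 1: S0 reads c1=2 → after 1×micro: 4; S1 reads c0=4 → after 2×micro: -4 ⇒ (c0=4, c1=-4)
[Gauss-Seidel] macro 2: S0 reads c1=-4 → after 1×micro: 0; S1 reads c0=0 → after 2×micro: -16 ⇒ (c0=0, c1=-16)
[Gauss-Seidel] macro 3: S0 reads c1=-16 → after 1×micro: 0; S1 reads c0=0 → after 2×micro: -64 ⇒ (c0=0, c1=-64)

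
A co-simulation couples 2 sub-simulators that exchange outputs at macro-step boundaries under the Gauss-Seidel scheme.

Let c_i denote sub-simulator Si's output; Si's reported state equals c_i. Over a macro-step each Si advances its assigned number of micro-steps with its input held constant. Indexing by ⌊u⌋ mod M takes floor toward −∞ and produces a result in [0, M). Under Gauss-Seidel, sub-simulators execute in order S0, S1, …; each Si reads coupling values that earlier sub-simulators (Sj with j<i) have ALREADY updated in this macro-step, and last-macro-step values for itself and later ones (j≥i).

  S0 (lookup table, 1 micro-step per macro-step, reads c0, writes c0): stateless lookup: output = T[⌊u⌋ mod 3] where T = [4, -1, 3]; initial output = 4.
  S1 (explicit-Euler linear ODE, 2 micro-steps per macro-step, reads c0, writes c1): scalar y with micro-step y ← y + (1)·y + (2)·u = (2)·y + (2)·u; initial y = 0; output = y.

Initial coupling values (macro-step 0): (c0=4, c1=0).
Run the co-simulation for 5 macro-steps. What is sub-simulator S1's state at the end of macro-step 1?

S1 state at macro-step 1 = -6

macro 1: S0 reads c0=4 → after 1×micro: -1; S1 reads c0=-1 → after 2×micro: -6 ⇒ (c0=-1, c1=-6)
macro 2: S0 reads c0=-1 → after 1×micro: 3; S1 reads c0=3 → after 2×micro: -6 ⇒ (c0=3, c1=-6)
macro 3: S0 reads c0=3 → after 1×micro: 4; S1 reads c0=4 → after 2×micro: 0 ⇒ (c0=4, c1=0)
macro 4: S0 reads c0=4 → after 1×micro: -1; S1 reads c0=-1 → after 2×micro: -6 ⇒ (c0=-1, c1=-6)
macro 5: S0 reads c0=-1 → after 1×micro: 3; S1 reads c0=3 → after 2×micro: -6 ⇒ (c0=3, c1=-6)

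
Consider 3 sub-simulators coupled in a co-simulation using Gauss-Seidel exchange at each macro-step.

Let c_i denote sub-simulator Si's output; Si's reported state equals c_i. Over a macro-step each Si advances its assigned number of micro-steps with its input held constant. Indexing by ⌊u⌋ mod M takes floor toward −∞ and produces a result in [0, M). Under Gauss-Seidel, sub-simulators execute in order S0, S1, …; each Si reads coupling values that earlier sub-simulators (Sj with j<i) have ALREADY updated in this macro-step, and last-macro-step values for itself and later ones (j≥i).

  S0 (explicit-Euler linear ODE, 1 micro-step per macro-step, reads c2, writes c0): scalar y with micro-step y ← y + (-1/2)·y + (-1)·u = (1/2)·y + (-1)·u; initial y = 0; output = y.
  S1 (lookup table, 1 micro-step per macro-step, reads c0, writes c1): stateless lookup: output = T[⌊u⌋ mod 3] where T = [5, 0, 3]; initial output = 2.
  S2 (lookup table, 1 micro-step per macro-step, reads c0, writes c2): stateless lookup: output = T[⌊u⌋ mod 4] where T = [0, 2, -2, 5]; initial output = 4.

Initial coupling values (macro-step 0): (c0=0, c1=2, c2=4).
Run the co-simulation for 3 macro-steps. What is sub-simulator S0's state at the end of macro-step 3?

macro 1: S0 reads c2=4 → after 1×micro: -4; S1 reads c0=-4 → after 1×micro: 3; S2 reads c0=-4 → after 1×micro: 0 ⇒ (c0=-4, c1=3, c2=0)
macro 2: S0 reads c2=0 → after 1×micro: -2; S1 reads c0=-2 → after 1×micro: 0; S2 reads c0=-2 → after 1×micro: -2 ⇒ (c0=-2, c1=0, c2=-2)
macro 3: S0 reads c2=-2 → after 1×micro: 1; S1 reads c0=1 → after 1×micro: 0; S2 reads c0=1 → after 1×micro: 2 ⇒ (c0=1, c1=0, c2=2)

S0 state at macro-step 3 = 1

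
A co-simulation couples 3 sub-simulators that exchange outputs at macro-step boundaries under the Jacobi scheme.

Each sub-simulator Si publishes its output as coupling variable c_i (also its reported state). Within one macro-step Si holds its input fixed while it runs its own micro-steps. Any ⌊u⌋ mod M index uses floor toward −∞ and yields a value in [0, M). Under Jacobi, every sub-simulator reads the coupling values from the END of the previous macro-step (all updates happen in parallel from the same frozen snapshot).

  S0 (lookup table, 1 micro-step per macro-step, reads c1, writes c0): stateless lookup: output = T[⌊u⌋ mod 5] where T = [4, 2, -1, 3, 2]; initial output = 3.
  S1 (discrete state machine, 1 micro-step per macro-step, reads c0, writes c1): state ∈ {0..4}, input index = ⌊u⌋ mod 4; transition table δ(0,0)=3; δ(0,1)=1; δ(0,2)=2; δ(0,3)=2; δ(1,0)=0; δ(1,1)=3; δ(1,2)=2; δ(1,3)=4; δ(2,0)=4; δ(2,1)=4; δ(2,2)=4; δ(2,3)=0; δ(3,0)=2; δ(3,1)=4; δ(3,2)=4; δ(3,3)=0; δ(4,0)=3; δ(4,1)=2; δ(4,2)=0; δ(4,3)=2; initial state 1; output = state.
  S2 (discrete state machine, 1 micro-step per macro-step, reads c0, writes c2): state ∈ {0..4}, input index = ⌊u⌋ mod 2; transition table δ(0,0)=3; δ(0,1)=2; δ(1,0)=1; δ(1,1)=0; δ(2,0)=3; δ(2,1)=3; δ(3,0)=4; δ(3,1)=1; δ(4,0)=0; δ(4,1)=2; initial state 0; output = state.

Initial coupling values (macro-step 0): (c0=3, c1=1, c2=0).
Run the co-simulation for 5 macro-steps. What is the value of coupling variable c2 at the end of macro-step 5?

macro 1: S0 reads c1=1 → after 1×micro: 2; S1 reads c0=3 → after 1×micro: 4; S2 reads c0=3 → after 1×micro: 2 ⇒ (c0=2, c1=4, c2=2)
macro 2: S0 reads c1=4 → after 1×micro: 2; S1 reads c0=2 → after 1×micro: 0; S2 reads c0=2 → after 1×micro: 3 ⇒ (c0=2, c1=0, c2=3)
macro 3: S0 reads c1=0 → after 1×micro: 4; S1 reads c0=2 → after 1×micro: 2; S2 reads c0=2 → after 1×micro: 4 ⇒ (c0=4, c1=2, c2=4)
macro 4: S0 reads c1=2 → after 1×micro: -1; S1 reads c0=4 → after 1×micro: 4; S2 reads c0=4 → after 1×micro: 0 ⇒ (c0=-1, c1=4, c2=0)
macro 5: S0 reads c1=4 → after 1×micro: 2; S1 reads c0=-1 → after 1×micro: 2; S2 reads c0=-1 → after 1×micro: 2 ⇒ (c0=2, c1=2, c2=2)

c2 at macro-step 5 = 2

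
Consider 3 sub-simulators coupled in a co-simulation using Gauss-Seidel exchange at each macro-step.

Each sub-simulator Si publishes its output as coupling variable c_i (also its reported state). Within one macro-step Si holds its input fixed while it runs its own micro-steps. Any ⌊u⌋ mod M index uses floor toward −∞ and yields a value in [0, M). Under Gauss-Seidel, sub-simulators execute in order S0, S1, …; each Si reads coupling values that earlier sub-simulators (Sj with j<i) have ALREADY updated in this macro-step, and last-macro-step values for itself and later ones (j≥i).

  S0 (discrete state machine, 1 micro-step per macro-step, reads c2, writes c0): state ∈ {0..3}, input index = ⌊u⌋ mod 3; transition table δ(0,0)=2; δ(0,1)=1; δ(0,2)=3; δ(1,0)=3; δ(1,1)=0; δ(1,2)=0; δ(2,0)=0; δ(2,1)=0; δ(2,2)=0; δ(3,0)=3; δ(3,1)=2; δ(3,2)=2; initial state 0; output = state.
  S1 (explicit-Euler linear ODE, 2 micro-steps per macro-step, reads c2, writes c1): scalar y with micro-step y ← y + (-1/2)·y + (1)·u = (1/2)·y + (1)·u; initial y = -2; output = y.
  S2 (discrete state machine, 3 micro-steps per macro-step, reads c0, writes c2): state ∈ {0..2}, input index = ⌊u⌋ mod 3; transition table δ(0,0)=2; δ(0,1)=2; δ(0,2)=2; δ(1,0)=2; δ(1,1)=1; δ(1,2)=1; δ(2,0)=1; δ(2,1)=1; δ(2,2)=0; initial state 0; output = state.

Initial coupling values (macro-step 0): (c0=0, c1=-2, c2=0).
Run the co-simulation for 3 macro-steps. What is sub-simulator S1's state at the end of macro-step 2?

S1 state at macro-step 2 = 23/8

macro 1: S0 reads c2=0 → after 1×micro: 2; S1 reads c2=0 → after 2×micro: -1/2; S2 reads c0=2 → after 3×micro: 2 ⇒ (c0=2, c1=-1/2, c2=2)
macro 2: S0 reads c2=2 → after 1×micro: 0; S1 reads c2=2 → after 2×micro: 23/8; S2 reads c0=0 → after 3×micro: 1 ⇒ (c0=0, c1=23/8, c2=1)
macro 3: S0 reads c2=1 → after 1×micro: 1; S1 reads c2=1 → after 2×micro: 71/32; S2 reads c0=1 → after 3×micro: 1 ⇒ (c0=1, c1=71/32, c2=1)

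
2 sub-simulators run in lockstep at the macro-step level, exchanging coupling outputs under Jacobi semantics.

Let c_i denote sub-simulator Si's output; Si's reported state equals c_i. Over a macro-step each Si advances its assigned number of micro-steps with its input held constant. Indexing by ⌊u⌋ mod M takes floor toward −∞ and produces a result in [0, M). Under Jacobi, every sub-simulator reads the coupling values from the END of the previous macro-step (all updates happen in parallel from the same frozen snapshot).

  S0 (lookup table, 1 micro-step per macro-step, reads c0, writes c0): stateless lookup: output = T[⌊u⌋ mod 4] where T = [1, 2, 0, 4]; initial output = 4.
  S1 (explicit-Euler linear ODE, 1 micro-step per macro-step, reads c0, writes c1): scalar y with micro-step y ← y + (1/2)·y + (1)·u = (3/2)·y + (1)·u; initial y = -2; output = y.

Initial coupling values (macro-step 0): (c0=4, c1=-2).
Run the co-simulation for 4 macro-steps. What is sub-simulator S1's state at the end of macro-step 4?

S1 state at macro-step 4 = 69/8

macro 1: S0 reads c0=4 → after 1×micro: 1; S1 reads c0=4 → after 1×micro: 1 ⇒ (c0=1, c1=1)
macro 2: S0 reads c0=1 → after 1×micro: 2; S1 reads c0=1 → after 1×micro: 5/2 ⇒ (c0=2, c1=5/2)
macro 3: S0 reads c0=2 → after 1×micro: 0; S1 reads c0=2 → after 1×micro: 23/4 ⇒ (c0=0, c1=23/4)
macro 4: S0 reads c0=0 → after 1×micro: 1; S1 reads c0=0 → after 1×micro: 69/8 ⇒ (c0=1, c1=69/8)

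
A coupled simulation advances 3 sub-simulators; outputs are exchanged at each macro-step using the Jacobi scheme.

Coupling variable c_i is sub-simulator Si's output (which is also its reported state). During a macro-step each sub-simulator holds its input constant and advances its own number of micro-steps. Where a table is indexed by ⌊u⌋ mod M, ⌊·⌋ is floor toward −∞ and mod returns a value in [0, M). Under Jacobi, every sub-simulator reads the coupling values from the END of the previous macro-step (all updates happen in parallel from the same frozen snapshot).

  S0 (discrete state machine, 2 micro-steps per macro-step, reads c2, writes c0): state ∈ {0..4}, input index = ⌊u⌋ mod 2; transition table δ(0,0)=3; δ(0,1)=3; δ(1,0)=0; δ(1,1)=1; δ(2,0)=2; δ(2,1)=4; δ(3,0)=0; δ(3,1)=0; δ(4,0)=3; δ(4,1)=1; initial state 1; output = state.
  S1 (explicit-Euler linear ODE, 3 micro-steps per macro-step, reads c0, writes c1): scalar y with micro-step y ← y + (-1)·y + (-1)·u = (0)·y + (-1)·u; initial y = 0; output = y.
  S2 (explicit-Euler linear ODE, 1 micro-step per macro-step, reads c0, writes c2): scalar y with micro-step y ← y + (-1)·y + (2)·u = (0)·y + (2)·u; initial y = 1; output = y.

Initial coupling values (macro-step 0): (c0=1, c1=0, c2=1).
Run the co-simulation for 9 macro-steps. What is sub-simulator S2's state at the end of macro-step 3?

macro 1: S0 reads c2=1 → after 2×micro: 1; S1 reads c0=1 → after 3×micro: -1; S2 reads c0=1 → after 1×micro: 2 ⇒ (c0=1, c1=-1, c2=2)
macro 2: S0 reads c2=2 → after 2×micro: 3; S1 reads c0=1 → after 3×micro: -1; S2 reads c0=1 → after 1×micro: 2 ⇒ (c0=3, c1=-1, c2=2)
macro 3: S0 reads c2=2 → after 2×micro: 3; S1 reads c0=3 → after 3×micro: -3; S2 reads c0=3 → after 1×micro: 6 ⇒ (c0=3, c1=-3, c2=6)
macro 4: S0 reads c2=6 → after 2×micro: 3; S1 reads c0=3 → after 3×micro: -3; S2 reads c0=3 → after 1×micro: 6 ⇒ (c0=3, c1=-3, c2=6)
macro 5: S0 reads c2=6 → after 2×micro: 3; S1 reads c0=3 → after 3×micro: -3; S2 reads c0=3 → after 1×micro: 6 ⇒ (c0=3, c1=-3, c2=6)
macro 6: S0 reads c2=6 → after 2×micro: 3; S1 reads c0=3 → after 3×micro: -3; S2 reads c0=3 → after 1×micro: 6 ⇒ (c0=3, c1=-3, c2=6)
macro 7: S0 reads c2=6 → after 2×micro: 3; S1 reads c0=3 → after 3×micro: -3; S2 reads c0=3 → after 1×micro: 6 ⇒ (c0=3, c1=-3, c2=6)
macro 8: S0 reads c2=6 → after 2×micro: 3; S1 reads c0=3 → after 3×micro: -3; S2 reads c0=3 → after 1×micro: 6 ⇒ (c0=3, c1=-3, c2=6)
macro 9: S0 reads c2=6 → after 2×micro: 3; S1 reads c0=3 → after 3×micro: -3; S2 reads c0=3 → after 1×micro: 6 ⇒ (c0=3, c1=-3, c2=6)

S2 state at macro-step 3 = 6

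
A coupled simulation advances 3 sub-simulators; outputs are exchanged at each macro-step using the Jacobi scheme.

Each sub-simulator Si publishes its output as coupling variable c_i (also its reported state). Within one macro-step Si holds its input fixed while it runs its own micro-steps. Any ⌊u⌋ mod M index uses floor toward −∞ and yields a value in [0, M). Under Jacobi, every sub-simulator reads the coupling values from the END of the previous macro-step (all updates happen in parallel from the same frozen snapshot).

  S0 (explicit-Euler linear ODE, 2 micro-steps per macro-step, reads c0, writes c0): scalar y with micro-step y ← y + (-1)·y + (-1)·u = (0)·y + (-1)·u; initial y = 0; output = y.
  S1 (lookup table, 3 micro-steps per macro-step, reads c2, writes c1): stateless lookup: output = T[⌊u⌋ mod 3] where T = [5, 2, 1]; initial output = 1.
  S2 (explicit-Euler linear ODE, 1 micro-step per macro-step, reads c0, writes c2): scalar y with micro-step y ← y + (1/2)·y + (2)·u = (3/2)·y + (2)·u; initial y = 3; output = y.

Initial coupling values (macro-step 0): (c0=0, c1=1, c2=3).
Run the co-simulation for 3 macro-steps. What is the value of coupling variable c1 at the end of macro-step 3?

macro 1: S0 reads c0=0 → after 2×micro: 0; S1 reads c2=3 → after 3×micro: 5; S2 reads c0=0 → after 1×micro: 9/2 ⇒ (c0=0, c1=5, c2=9/2)
macro 2: S0 reads c0=0 → after 2×micro: 0; S1 reads c2=9/2 → after 3×micro: 2; S2 reads c0=0 → after 1×micro: 27/4 ⇒ (c0=0, c1=2, c2=27/4)
macro 3: S0 reads c0=0 → after 2×micro: 0; S1 reads c2=27/4 → after 3×micro: 5; S2 reads c0=0 → after 1×micro: 81/8 ⇒ (c0=0, c1=5, c2=81/8)

c1 at macro-step 3 = 5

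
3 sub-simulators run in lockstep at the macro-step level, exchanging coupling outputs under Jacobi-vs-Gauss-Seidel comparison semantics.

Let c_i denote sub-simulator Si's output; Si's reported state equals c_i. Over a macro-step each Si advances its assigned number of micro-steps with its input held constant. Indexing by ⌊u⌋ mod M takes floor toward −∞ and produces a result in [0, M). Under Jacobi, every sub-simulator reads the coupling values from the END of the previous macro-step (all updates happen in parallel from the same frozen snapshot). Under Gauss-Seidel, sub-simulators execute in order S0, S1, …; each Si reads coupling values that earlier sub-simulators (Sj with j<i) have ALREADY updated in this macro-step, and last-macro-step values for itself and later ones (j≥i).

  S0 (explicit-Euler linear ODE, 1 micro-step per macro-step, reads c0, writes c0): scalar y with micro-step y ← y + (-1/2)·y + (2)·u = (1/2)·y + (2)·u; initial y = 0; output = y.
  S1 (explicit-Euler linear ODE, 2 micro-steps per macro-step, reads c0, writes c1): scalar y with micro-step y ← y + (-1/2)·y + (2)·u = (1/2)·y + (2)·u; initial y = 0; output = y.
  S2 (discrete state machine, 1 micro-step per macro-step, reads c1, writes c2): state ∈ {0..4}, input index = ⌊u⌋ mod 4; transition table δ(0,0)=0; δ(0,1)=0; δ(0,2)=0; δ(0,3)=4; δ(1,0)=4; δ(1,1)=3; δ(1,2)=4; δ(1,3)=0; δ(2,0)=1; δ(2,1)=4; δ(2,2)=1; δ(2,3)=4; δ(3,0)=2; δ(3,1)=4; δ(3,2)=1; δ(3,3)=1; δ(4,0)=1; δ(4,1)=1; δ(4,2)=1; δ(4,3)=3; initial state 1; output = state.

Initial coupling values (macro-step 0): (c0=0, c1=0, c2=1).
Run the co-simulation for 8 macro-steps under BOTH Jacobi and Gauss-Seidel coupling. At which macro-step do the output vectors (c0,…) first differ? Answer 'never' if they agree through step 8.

[Jacobi] macro 1: S0 reads c0=0 → after 1×micro: 0; S1 reads c0=0 → after 2×micro: 0; S2 reads c1=0 → after 1×micro: 4 ⇒ (c0=0, c1=0, c2=4)
[Jacobi] macro 2: S0 reads c0=0 → after 1×micro: 0; S1 reads c0=0 → after 2×micro: 0; S2 reads c1=0 → after 1×micro: 1 ⇒ (c0=0, c1=0, c2=1)
[Jacobi] macro 3: S0 reads c0=0 → after 1×micro: 0; S1 reads c0=0 → after 2×micro: 0; S2 reads c1=0 → after 1×micro: 4 ⇒ (c0=0, c1=0, c2=4)
[Jacobi] macro 4: S0 reads c0=0 → after 1×micro: 0; S1 reads c0=0 → after 2×micro: 0; S2 reads c1=0 → after 1×micro: 1 ⇒ (c0=0, c1=0, c2=1)
[Jacobi] macro 5: S0 reads c0=0 → after 1×micro: 0; S1 reads c0=0 → after 2×micro: 0; S2 reads c1=0 → after 1×micro: 4 ⇒ (c0=0, c1=0, c2=4)
[Jacobi] macro 6: S0 reads c0=0 → after 1×micro: 0; S1 reads c0=0 → after 2×micro: 0; S2 reads c1=0 → after 1×micro: 1 ⇒ (c0=0, c1=0, c2=1)
[Jacobi] macro 7: S0 reads c0=0 → after 1×micro: 0; S1 reads c0=0 → after 2×micro: 0; S2 reads c1=0 → after 1×micro: 4 ⇒ (c0=0, c1=0, c2=4)
[Jacobi] macro 8: S0 reads c0=0 → after 1×micro: 0; S1 reads c0=0 → after 2×micro: 0; S2 reads c1=0 → after 1×micro: 1 ⇒ (c0=0, c1=0, c2=1)
[Gauss-Seidel] macro 1: S0 reads c0=0 → after 1×micro: 0; S1 reads c0=0 → after 2×micro: 0; S2 reads c1=0 → after 1×micro: 4 ⇒ (c0=0, c1=0, c2=4)
[Gauss-Seidel] macro 2: S0 reads c0=0 → after 1×micro: 0; S1 reads c0=0 → after 2×micro: 0; S2 reads c1=0 → after 1×micro: 1 ⇒ (c0=0, c1=0, c2=1)
[Gauss-Seidel] macro 3: S0 reads c0=0 → after 1×micro: 0; S1 reads c0=0 → after 2×micro: 0; S2 reads c1=0 → after 1×micro: 4 ⇒ (c0=0, c1=0, c2=4)
[Gauss-Seidel] macro 4: S0 reads c0=0 → after 1×micro: 0; S1 reads c0=0 → after 2×micro: 0; S2 reads c1=0 → after 1×micro: 1 ⇒ (c0=0, c1=0, c2=1)
[Gauss-Seidel] macro 5: S0 reads c0=0 → after 1×micro: 0; S1 reads c0=0 → after 2×micro: 0; S2 reads c1=0 → after 1×micro: 4 ⇒ (c0=0, c1=0, c2=4)
[Gauss-Seidel] macro 6: S0 reads c0=0 → after 1×micro: 0; S1 reads c0=0 → after 2×micro: 0; S2 reads c1=0 → after 1×micro: 1 ⇒ (c0=0, c1=0, c2=1)
[Gauss-Seidel] macro 7: S0 reads c0=0 → after 1×micro: 0; S1 reads c0=0 → after 2×micro: 0; S2 reads c1=0 → after 1×micro: 4 ⇒ (c0=0, c1=0, c2=4)
[Gauss-Seidel] macro 8: S0 reads c0=0 → after 1×micro: 0; S1 reads c0=0 → after 2×micro: 0; S2 reads c1=0 → after 1×micro: 1 ⇒ (c0=0, c1=0, c2=1)

first divergence at macro-step: never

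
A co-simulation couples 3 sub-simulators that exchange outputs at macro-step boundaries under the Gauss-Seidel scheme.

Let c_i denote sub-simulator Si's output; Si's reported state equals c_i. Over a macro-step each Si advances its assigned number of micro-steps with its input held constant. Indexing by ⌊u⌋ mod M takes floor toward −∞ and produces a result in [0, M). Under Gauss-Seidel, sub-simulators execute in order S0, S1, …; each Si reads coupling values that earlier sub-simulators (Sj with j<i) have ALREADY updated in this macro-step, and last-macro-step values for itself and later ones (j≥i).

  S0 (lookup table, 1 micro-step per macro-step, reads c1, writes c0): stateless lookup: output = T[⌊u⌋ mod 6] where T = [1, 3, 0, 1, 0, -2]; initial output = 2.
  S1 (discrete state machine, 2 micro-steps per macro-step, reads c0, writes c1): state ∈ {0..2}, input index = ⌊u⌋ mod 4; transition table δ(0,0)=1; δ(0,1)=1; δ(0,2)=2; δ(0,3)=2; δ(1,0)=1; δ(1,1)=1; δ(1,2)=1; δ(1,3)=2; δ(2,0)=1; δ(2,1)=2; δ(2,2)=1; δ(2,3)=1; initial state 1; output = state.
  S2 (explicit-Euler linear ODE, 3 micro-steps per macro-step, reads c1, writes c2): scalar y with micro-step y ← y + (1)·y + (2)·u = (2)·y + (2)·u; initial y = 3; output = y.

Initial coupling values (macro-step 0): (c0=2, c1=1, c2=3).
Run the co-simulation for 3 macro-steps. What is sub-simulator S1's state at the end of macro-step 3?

macro 1: S0 reads c1=1 → after 1×micro: 3; S1 reads c0=3 → after 2×micro: 1; S2 reads c1=1 → after 3×micro: 38 ⇒ (c0=3, c1=1, c2=38)
macro 2: S0 reads c1=1 → after 1×micro: 3; S1 reads c0=3 → after 2×micro: 1; S2 reads c1=1 → after 3×micro: 318 ⇒ (c0=3, c1=1, c2=318)
macro 3: S0 reads c1=1 → after 1×micro: 3; S1 reads c0=3 → after 2×micro: 1; S2 reads c1=1 → after 3×micro: 2558 ⇒ (c0=3, c1=1, c2=2558)

S1 state at macro-step 3 = 1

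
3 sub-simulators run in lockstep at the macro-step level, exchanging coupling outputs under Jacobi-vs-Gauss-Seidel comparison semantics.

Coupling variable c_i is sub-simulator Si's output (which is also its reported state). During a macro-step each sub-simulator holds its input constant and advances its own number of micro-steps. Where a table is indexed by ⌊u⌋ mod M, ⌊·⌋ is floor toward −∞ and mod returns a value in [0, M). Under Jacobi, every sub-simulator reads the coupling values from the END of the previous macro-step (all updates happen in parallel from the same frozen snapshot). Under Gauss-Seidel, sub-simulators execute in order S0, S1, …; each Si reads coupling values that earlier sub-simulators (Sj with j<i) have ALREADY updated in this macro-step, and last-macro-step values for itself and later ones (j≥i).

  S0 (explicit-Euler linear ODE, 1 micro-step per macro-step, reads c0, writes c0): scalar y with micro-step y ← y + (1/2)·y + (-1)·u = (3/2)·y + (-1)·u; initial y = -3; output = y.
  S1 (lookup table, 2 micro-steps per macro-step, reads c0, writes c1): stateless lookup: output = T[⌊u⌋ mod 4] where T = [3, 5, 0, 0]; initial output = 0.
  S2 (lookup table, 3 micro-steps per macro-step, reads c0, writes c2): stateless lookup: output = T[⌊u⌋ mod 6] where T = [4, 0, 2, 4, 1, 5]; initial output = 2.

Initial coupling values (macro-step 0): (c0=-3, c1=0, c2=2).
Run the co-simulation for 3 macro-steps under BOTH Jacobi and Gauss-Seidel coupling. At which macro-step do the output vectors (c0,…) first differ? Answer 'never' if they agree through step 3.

[Jacobi] macro 1: S0 reads c0=-3 → after 1×micro: -3/2; S1 reads c0=-3 → after 2×micro: 5; S2 reads c0=-3 → after 3×micro: 4 ⇒ (c0=-3/2, c1=5, c2=4)
[Jacobi] macro 2: S0 reads c0=-3/2 → after 1×micro: -3/4; S1 reads c0=-3/2 → after 2×micro: 0; S2 reads c0=-3/2 → after 3×micro: 1 ⇒ (c0=-3/4, c1=0, c2=1)
[Jacobi] macro 3: S0 reads c0=-3/4 → after 1×micro: -3/8; S1 reads c0=-3/4 → after 2×micro: 0; S2 reads c0=-3/4 → after 3×micro: 5 ⇒ (c0=-3/8, c1=0, c2=5)
[Gauss-Seidel] macro 1: S0 reads c0=-3 → after 1×micro: -3/2; S1 reads c0=-3/2 → after 2×micro: 0; S2 reads c0=-3/2 → after 3×micro: 1 ⇒ (c0=-3/2, c1=0, c2=1)
[Gauss-Seidel] macro 2: S0 reads c0=-3/2 → after 1×micro: -3/4; S1 reads c0=-3/4 → after 2×micro: 0; S2 reads c0=-3/4 → after 3×micro: 5 ⇒ (c0=-3/4, c1=0, c2=5)
[Gauss-Seidel] macro 3: S0 reads c0=-3/4 → after 1×micro: -3/8; S1 reads c0=-3/8 → after 2×micro: 0; S2 reads c0=-3/8 → after 3×micro: 5 ⇒ (c0=-3/8, c1=0, c2=5)

first divergence at macro-step: 1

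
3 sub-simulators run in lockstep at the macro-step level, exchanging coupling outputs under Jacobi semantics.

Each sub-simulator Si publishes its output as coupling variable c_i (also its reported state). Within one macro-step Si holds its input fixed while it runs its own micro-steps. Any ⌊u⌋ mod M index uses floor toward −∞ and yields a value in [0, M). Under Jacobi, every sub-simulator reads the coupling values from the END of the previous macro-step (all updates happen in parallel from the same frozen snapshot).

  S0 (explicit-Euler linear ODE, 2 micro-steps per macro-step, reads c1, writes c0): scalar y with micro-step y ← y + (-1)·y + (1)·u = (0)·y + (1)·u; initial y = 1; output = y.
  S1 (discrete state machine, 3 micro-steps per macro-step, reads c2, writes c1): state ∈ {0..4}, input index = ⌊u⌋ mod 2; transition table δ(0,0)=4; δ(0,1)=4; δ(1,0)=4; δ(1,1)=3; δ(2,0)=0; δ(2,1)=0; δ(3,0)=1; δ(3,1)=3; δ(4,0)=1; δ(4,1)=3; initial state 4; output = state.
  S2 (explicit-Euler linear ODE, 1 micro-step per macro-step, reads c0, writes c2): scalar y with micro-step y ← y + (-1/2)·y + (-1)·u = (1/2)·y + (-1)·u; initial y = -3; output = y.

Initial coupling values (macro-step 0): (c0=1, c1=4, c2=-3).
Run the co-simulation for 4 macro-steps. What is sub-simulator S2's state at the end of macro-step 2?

macro 1: S0 reads c1=4 → after 2×micro: 4; S1 reads c2=-3 → after 3×micro: 3; S2 reads c0=1 → after 1×micro: -5/2 ⇒ (c0=4, c1=3, c2=-5/2)
macro 2: S0 reads c1=3 → after 2×micro: 3; S1 reads c2=-5/2 → after 3×micro: 3; S2 reads c0=4 → after 1×micro: -21/4 ⇒ (c0=3, c1=3, c2=-21/4)
macro 3: S0 reads c1=3 → after 2×micro: 3; S1 reads c2=-21/4 → after 3×micro: 1; S2 reads c0=3 → after 1×micro: -45/8 ⇒ (c0=3, c1=1, c2=-45/8)
macro 4: S0 reads c1=1 → after 2×micro: 1; S1 reads c2=-45/8 → after 3×micro: 4; S2 reads c0=3 → after 1×micro: -93/16 ⇒ (c0=1, c1=4, c2=-93/16)

S2 state at macro-step 2 = -21/4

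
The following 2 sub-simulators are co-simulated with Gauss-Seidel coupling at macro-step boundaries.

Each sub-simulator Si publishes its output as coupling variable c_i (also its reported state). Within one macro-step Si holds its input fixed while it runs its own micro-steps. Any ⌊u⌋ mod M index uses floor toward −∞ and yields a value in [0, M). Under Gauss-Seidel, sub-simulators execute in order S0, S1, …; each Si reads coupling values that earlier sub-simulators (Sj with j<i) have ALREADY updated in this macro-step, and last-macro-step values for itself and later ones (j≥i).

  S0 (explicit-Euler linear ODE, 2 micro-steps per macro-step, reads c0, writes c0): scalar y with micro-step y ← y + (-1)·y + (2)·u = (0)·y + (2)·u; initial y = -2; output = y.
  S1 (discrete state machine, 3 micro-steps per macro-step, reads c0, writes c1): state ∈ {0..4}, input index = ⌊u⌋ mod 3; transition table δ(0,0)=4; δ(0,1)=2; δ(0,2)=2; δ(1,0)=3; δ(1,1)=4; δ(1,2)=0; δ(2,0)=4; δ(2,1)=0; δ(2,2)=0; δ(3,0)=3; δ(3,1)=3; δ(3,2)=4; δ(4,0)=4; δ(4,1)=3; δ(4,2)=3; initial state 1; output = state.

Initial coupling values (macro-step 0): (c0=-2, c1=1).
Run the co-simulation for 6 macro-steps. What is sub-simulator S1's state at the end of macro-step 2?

S1 state at macro-step 2 = 2

macro 1: S0 reads c0=-2 → after 2×micro: -4; S1 reads c0=-4 → after 3×micro: 0 ⇒ (c0=-4, c1=0)
macro 2: S0 reads c0=-4 → after 2×micro: -8; S1 reads c0=-8 → after 3×micro: 2 ⇒ (c0=-8, c1=2)
macro 3: S0 reads c0=-8 → after 2×micro: -16; S1 reads c0=-16 → after 3×micro: 0 ⇒ (c0=-16, c1=0)
macro 4: S0 reads c0=-16 → after 2×micro: -32; S1 reads c0=-32 → after 3×micro: 2 ⇒ (c0=-32, c1=2)
macro 5: S0 reads c0=-32 → after 2×micro: -64; S1 reads c0=-64 → after 3×micro: 0 ⇒ (c0=-64, c1=0)
macro 6: S0 reads c0=-64 → after 2×micro: -128; S1 reads c0=-128 → after 3×micro: 2 ⇒ (c0=-128, c1=2)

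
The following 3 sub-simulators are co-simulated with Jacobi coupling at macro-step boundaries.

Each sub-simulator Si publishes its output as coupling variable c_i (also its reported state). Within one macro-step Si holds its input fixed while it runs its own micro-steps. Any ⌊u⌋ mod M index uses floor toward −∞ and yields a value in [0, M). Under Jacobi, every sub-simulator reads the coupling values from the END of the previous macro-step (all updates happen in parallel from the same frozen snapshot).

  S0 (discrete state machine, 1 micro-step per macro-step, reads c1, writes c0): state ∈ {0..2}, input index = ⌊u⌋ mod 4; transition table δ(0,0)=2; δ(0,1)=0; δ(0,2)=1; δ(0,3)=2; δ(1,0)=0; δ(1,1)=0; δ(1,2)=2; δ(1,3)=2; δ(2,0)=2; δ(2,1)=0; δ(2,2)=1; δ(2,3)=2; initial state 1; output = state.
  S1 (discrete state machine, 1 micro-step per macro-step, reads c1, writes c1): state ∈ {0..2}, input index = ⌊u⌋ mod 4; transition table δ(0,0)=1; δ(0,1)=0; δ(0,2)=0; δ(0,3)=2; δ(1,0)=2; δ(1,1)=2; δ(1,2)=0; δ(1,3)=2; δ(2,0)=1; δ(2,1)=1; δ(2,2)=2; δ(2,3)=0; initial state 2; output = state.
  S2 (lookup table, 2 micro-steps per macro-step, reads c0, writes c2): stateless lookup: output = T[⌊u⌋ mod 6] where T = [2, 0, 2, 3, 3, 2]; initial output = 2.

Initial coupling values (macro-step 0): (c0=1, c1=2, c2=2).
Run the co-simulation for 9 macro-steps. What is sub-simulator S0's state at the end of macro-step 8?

macro 1: S0 reads c1=2 → after 1×micro: 2; S1 reads c1=2 → after 1×micro: 2; S2 reads c0=1 → after 2×micro: 0 ⇒ (c0=2, c1=2, c2=0)
macro 2: S0 reads c1=2 → after 1×micro: 1; S1 reads c1=2 → after 1×micro: 2; S2 reads c0=2 → after 2×micro: 2 ⇒ (c0=1, c1=2, c2=2)
macro 3: S0 reads c1=2 → after 1×micro: 2; S1 reads c1=2 → after 1×micro: 2; S2 reads c0=1 → after 2×micro: 0 ⇒ (c0=2, c1=2, c2=0)
macro 4: S0 reads c1=2 → after 1×micro: 1; S1 reads c1=2 → after 1×micro: 2; S2 reads c0=2 → after 2×micro: 2 ⇒ (c0=1, c1=2, c2=2)
macro 5: S0 reads c1=2 → after 1×micro: 2; S1 reads c1=2 → after 1×micro: 2; S2 reads c0=1 → after 2×micro: 0 ⇒ (c0=2, c1=2, c2=0)
macro 6: S0 reads c1=2 → after 1×micro: 1; S1 reads c1=2 → after 1×micro: 2; S2 reads c0=2 → after 2×micro: 2 ⇒ (c0=1, c1=2, c2=2)
macro 7: S0 reads c1=2 → after 1×micro: 2; S1 reads c1=2 → after 1×micro: 2; S2 reads c0=1 → after 2×micro: 0 ⇒ (c0=2, c1=2, c2=0)
macro 8: S0 reads c1=2 → after 1×micro: 1; S1 reads c1=2 → after 1×micro: 2; S2 reads c0=2 → after 2×micro: 2 ⇒ (c0=1, c1=2, c2=2)
macro 9: S0 reads c1=2 → after 1×micro: 2; S1 reads c1=2 → after 1×micro: 2; S2 reads c0=1 → after 2×micro: 0 ⇒ (c0=2, c1=2, c2=0)

S0 state at macro-step 8 = 1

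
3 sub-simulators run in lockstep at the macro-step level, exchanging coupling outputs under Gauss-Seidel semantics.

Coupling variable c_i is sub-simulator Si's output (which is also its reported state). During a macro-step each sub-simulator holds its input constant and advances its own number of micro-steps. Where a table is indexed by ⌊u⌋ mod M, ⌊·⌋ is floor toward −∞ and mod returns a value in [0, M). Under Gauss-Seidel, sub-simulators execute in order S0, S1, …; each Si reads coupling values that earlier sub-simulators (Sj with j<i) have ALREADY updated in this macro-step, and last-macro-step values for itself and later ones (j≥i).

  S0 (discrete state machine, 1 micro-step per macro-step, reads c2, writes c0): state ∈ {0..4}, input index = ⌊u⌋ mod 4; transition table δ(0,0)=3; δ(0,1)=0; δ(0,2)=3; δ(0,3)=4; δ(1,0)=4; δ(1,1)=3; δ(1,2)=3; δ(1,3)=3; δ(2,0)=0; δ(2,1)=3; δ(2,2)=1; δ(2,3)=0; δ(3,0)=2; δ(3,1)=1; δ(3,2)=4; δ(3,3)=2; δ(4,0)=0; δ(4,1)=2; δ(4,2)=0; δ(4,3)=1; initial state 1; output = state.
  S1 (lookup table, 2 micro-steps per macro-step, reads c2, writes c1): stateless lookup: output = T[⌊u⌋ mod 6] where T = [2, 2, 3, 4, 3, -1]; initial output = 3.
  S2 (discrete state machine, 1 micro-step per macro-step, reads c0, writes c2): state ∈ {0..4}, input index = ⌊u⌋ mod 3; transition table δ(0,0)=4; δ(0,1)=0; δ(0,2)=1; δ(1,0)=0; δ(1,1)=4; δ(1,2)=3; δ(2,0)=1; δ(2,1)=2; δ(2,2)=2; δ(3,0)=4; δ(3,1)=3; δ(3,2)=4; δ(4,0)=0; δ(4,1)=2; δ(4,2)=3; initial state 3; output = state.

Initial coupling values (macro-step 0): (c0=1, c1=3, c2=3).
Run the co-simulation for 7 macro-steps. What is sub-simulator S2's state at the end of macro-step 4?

S2 state at macro-step 4 = 0

macro 1: S0 reads c2=3 → after 1×micro: 3; S1 reads c2=3 → after 2×micro: 4; S2 reads c0=3 → after 1×micro: 4 ⇒ (c0=3, c1=4, c2=4)
macro 2: S0 reads c2=4 → after 1×micro: 2; S1 reads c2=4 → after 2×micro: 3; S2 reads c0=2 → after 1×micro: 3 ⇒ (c0=2, c1=3, c2=3)
macro 3: S0 reads c2=3 → after 1×micro: 0; S1 reads c2=3 → after 2×micro: 4; S2 reads c0=0 → after 1×micro: 4 ⇒ (c0=0, c1=4, c2=4)
macro 4: S0 reads c2=4 → after 1×micro: 3; S1 reads c2=4 → after 2×micro: 3; S2 reads c0=3 → after 1×micro: 0 ⇒ (c0=3, c1=3, c2=0)
macro 5: S0 reads c2=0 → after 1×micro: 2; S1 reads c2=0 → after 2×micro: 2; S2 reads c0=2 → after 1×micro: 1 ⇒ (c0=2, c1=2, c2=1)
macro 6: S0 reads c2=1 → after 1×micro: 3; S1 reads c2=1 → after 2×micro: 2; S2 reads c0=3 → after 1×micro: 0 ⇒ (c0=3, c1=2, c2=0)
macro 7: S0 reads c2=0 → after 1×micro: 2; S1 reads c2=0 → after 2×micro: 2; S2 reads c0=2 → after 1×micro: 1 ⇒ (c0=2, c1=2, c2=1)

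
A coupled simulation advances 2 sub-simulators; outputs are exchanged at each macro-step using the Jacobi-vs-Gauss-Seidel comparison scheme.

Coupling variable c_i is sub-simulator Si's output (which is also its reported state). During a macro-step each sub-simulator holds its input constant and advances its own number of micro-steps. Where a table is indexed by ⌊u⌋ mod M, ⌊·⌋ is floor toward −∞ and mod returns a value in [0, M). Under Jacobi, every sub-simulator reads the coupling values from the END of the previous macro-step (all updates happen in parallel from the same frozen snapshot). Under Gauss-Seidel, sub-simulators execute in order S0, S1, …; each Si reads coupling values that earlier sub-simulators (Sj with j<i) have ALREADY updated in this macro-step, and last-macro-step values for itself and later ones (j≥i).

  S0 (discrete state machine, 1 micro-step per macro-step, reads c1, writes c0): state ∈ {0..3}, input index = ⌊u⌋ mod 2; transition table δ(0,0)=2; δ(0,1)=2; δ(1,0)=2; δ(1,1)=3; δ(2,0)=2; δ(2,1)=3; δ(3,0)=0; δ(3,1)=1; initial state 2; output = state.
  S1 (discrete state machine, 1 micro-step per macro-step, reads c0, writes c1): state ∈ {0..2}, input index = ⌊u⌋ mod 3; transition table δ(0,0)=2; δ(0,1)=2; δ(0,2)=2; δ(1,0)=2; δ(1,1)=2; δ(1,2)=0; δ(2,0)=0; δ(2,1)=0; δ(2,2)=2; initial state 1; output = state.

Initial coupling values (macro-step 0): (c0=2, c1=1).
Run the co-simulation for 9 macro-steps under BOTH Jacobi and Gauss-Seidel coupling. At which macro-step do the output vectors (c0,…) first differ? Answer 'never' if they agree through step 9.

[Jacobi] macro 1: S0 reads c1=1 → after 1×micro: 3; S1 reads c0=2 → after 1×micro: 0 ⇒ (c0=3, c1=0)
[Jacobi] macro 2: S0 reads c1=0 → after 1×micro: 0; S1 reads c0=3 → after 1×micro: 2 ⇒ (c0=0, c1=2)
[Jacobi] macro 3: S0 reads c1=2 → after 1×micro: 2; S1 reads c0=0 → after 1×micro: 0 ⇒ (c0=2, c1=0)
[Jacobi] macro 4: S0 reads c1=0 → after 1×micro: 2; S1 reads c0=2 → after 1×micro: 2 ⇒ (c0=2, c1=2)
[Jacobi] macro 5: S0 reads c1=2 → after 1×micro: 2; S1 reads c0=2 → after 1×micro: 2 ⇒ (c0=2, c1=2)
[Jacobi] macro 6: S0 reads c1=2 → after 1×micro: 2; S1 reads c0=2 → after 1×micro: 2 ⇒ (c0=2, c1=2)
[Jacobi] macro 7: S0 reads c1=2 → after 1×micro: 2; S1 reads c0=2 → after 1×micro: 2 ⇒ (c0=2, c1=2)
[Jacobi] macro 8: S0 reads c1=2 → after 1×micro: 2; S1 reads c0=2 → after 1×micro: 2 ⇒ (c0=2, c1=2)
[Jacobi] macro 9: S0 reads c1=2 → after 1×micro: 2; S1 reads c0=2 → after 1×micro: 2 ⇒ (c0=2, c1=2)
[Gauss-Seidel] macro 1: S0 reads c1=1 → after 1×micro: 3; S1 reads c0=3 → after 1×micro: 2 ⇒ (c0=3, c1=2)
[Gauss-Seidel] macro 2: S0 reads c1=2 → after 1×micro: 0; S1 reads c0=0 → after 1×micro: 0 ⇒ (c0=0, c1=0)
[Gauss-Seidel] macro 3: S0 reads c1=0 → after 1×micro: 2; S1 reads c0=2 → after 1×micro: 2 ⇒ (c0=2, c1=2)
[Gauss-Seidel] macro 4: S0 reads c1=2 → after 1×micro: 2; S1 reads c0=2 → after 1×micro: 2 ⇒ (c0=2, c1=2)
[Gauss-Seidel] macro 5: S0 reads c1=2 → after 1×micro: 2; S1 reads c0=2 → after 1×micro: 2 ⇒ (c0=2, c1=2)
[Gauss-Seidel] macro 6: S0 reads c1=2 → after 1×micro: 2; S1 reads c0=2 → after 1×micro: 2 ⇒ (c0=2, c1=2)
[Gauss-Seidel] macro 7: S0 reads c1=2 → after 1×micro: 2; S1 reads c0=2 → after 1×micro: 2 ⇒ (c0=2, c1=2)
[Gauss-Seidel] macro 8: S0 reads c1=2 → after 1×micro: 2; S1 reads c0=2 → after 1×micro: 2 ⇒ (c0=2, c1=2)
[Gauss-Seidel] macro 9: S0 reads c1=2 → after 1×micro: 2; S1 reads c0=2 → after 1×micro: 2 ⇒ (c0=2, c1=2)

first divergence at macro-step: 1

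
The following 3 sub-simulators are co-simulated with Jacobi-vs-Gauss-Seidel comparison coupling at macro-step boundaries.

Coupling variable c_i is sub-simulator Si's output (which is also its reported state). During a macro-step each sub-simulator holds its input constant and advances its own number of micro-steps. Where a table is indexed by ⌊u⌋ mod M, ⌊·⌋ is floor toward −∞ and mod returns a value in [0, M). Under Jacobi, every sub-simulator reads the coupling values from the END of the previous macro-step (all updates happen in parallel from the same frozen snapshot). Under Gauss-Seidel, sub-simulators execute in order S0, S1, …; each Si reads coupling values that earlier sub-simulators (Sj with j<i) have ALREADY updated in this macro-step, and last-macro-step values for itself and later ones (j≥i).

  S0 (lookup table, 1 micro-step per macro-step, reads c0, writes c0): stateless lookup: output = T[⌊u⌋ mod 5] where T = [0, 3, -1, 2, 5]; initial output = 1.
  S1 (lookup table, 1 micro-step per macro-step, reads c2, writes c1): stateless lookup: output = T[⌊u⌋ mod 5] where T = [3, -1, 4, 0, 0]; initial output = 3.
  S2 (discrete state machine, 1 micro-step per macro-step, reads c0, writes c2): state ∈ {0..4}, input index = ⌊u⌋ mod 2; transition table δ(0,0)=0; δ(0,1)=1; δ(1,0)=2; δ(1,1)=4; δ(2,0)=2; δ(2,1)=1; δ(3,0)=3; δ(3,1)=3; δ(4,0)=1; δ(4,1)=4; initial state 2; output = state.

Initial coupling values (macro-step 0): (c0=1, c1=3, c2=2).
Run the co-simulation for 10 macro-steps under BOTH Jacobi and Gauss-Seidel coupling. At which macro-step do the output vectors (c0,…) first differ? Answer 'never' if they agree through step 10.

first divergence at macro-step: 2

[Jacobi] macro 1: S0 reads c0=1 → after 1×micro: 3; S1 reads c2=2 → after 1×micro: 4; S2 reads c0=1 → after 1×micro: 1 ⇒ (c0=3, c1=4, c2=1)
[Jacobi] macro 2: S0 reads c0=3 → after 1×micro: 2; S1 reads c2=1 → after 1×micro: -1; S2 reads c0=3 → after 1×micro: 4 ⇒ (c0=2, c1=-1, c2=4)
[Jacobi] macro 3: S0 reads c0=2 → after 1×micro: -1; S1 reads c2=4 → after 1×micro: 0; S2 reads c0=2 → after 1×micro: 1 ⇒ (c0=-1, c1=0, c2=1)
[Jacobi] macro 4: S0 reads c0=-1 → after 1×micro: 5; S1 reads c2=1 → after 1×micro: -1; S2 reads c0=-1 → after 1×micro: 4 ⇒ (c0=5, c1=-1, c2=4)
[Jacobi] macro 5: S0 reads c0=5 → after 1×micro: 0; S1 reads c2=4 → after 1×micro: 0; S2 reads c0=5 → after 1×micro: 4 ⇒ (c0=0, c1=0, c2=4)
[Jacobi] macro 6: S0 reads c0=0 → after 1×micro: 0; S1 reads c2=4 → after 1×micro: 0; S2 reads c0=0 → after 1×micro: 1 ⇒ (c0=0, c1=0, c2=1)
[Jacobi] macro 7: S0 reads c0=0 → after 1×micro: 0; S1 reads c2=1 → after 1×micro: -1; S2 reads c0=0 → after 1×micro: 2 ⇒ (c0=0, c1=-1, c2=2)
[Jacobi] macro 8: S0 reads c0=0 → after 1×micro: 0; S1 reads c2=2 → after 1×micro: 4; S2 reads c0=0 → after 1×micro: 2 ⇒ (c0=0, c1=4, c2=2)
[Jacobi] macro 9: S0 reads c0=0 → after 1×micro: 0; S1 reads c2=2 → after 1×micro: 4; S2 reads c0=0 → after 1×micro: 2 ⇒ (c0=0, c1=4, c2=2)
[Jacobi] macro 10: S0 reads c0=0 → after 1×micro: 0; S1 reads c2=2 → after 1×micro: 4; S2 reads c0=0 → after 1×micro: 2 ⇒ (c0=0, c1=4, c2=2)
[Gauss-Seidel] macro 1: S0 reads c0=1 → after 1×micro: 3; S1 reads c2=2 → after 1×micro: 4; S2 reads c0=3 → after 1×micro: 1 ⇒ (c0=3, c1=4, c2=1)
[Gauss-Seidel] macro 2: S0 reads c0=3 → after 1×micro: 2; S1 reads c2=1 → after 1×micro: -1; S2 reads c0=2 → after 1×micro: 2 ⇒ (c0=2, c1=-1, c2=2)
[Gauss-Seidel] macro 3: S0 reads c0=2 → after 1×micro: -1; S1 reads c2=2 → after 1×micro: 4; S2 reads c0=-1 → after 1×micro: 1 ⇒ (c0=-1, c1=4, c2=1)
[Gauss-Seidel] macro 4: S0 reads c0=-1 → after 1×micro: 5; S1 reads c2=1 → after 1×micro: -1; S2 reads c0=5 → after 1×micro: 4 ⇒ (c0=5, c1=-1, c2=4)
[Gauss-Seidel] macro 5: S0 reads c0=5 → after 1×micro: 0; S1 reads c2=4 → after 1×micro: 0; S2 reads c0=0 → after 1×micro: 1 ⇒ (c0=0, c1=0, c2=1)
[Gauss-Seidel] macro 6: S0 reads c0=0 → after 1×micro: 0; S1 reads c2=1 → after 1×micro: -1; S2 reads c0=0 → after 1×micro: 2 ⇒ (c0=0, c1=-1, c2=2)
[Gauss-Seidel] macro 7: S0 reads c0=0 → after 1×micro: 0; S1 reads c2=2 → after 1×micro: 4; S2 reads c0=0 → after 1×micro: 2 ⇒ (c0=0, c1=4, c2=2)
[Gauss-Seidel] macro 8: S0 reads c0=0 → after 1×micro: 0; S1 reads c2=2 → after 1×micro: 4; S2 reads c0=0 → after 1×micro: 2 ⇒ (c0=0, c1=4, c2=2)
[Gauss-Seidel] macro 9: S0 reads c0=0 → after 1×micro: 0; S1 reads c2=2 → after 1×micro: 4; S2 reads c0=0 → after 1×micro: 2 ⇒ (c0=0, c1=4, c2=2)
[Gauss-Seidel] macro 10: S0 reads c0=0 → after 1×micro: 0; S1 reads c2=2 → after 1×micro: 4; S2 reads c0=0 → after 1×micro: 2 ⇒ (c0=0, c1=4, c2=2)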